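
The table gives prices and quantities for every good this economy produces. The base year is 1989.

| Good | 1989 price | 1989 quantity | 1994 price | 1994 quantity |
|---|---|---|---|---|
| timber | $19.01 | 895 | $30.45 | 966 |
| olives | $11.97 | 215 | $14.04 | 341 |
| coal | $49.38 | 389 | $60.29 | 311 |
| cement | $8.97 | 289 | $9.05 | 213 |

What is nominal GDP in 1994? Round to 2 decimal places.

$54880.18

Nominal GDP 1994 = Σ (p_1994 × q_1994) = 30.45·966 + 14.04·341 + 60.29·311 + 9.05·213 = 54880.18.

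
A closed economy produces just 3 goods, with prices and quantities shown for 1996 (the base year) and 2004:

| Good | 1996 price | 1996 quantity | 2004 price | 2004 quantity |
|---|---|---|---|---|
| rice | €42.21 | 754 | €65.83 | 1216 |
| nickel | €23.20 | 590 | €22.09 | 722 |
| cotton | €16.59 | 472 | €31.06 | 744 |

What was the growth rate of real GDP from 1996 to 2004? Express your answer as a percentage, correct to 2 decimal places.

50.76%

Real GDP 1996 = Nominal GDP 1996 = 42.21·754 + 23.20·590 + 16.59·472 = 53344.82.
Real GDP 2004 (at 1996 prices) = 42.21·1216 + 23.20·722 + 16.59·744 = 80420.72.
Real growth = 80420.72/53344.82 − 1 = 0.5076.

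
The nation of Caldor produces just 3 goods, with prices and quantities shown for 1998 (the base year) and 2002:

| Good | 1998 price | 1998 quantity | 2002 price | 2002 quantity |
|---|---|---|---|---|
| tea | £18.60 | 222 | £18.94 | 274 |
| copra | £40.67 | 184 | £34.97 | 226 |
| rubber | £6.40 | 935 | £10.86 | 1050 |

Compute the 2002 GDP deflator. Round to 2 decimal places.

Nominal GDP 2002 = 18.94·274 + 34.97·226 + 10.86·1050 = 24495.78.
Real GDP 2002 (at 1998 prices) = 18.60·274 + 40.67·226 + 6.40·1050 = 21007.82.
Deflator = Nominal/Real × 100 = 24495.78/21007.82 × 100 = 116.603.

116.60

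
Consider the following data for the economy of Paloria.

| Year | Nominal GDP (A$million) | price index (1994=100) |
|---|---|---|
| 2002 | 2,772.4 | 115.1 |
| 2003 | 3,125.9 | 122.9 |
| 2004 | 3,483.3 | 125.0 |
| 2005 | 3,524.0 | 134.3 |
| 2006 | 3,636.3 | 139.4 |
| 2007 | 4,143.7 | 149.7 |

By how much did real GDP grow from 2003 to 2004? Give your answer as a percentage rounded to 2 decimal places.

9.56%

Real GDP 2003 = 3125.9/1.229 = 2543.45.
Real GDP 2004 = 3483.3/1.250 = 2786.64.
Change = 2786.64/2543.45 − 1 = 0.0956.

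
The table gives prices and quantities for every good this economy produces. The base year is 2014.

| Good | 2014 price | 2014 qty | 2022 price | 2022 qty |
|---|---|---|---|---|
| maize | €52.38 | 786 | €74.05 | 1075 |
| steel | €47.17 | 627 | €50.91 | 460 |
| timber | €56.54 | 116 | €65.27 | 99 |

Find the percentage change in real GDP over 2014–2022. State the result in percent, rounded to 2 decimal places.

8.15%

Real GDP 2014 = Nominal GDP 2014 = 52.38·786 + 47.17·627 + 56.54·116 = 77304.91.
Real GDP 2022 (at 2014 prices) = 52.38·1075 + 47.17·460 + 56.54·99 = 83604.16.
Real growth = 83604.16/77304.91 − 1 = 0.0815.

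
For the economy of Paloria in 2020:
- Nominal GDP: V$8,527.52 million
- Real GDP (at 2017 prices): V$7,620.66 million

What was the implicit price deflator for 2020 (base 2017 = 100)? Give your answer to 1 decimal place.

implicit price deflator = (Nominal / Real) × 100 = 8527.52 / 7620.66 × 100 = 111.90.

111.9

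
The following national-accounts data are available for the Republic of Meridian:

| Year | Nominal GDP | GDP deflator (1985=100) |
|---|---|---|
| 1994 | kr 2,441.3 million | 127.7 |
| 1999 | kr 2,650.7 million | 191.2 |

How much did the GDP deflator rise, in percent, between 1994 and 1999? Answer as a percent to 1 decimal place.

49.7%

Price-level change = 191.2 / 127.7 − 1 = 0.4973.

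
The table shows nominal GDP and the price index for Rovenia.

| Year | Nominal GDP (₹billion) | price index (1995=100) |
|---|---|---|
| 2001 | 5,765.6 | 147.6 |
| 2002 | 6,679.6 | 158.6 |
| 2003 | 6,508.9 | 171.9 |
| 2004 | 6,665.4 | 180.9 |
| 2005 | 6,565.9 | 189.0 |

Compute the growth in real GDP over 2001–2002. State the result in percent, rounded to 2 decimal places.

Real GDP 2001 = 5765.6/1.476 = 3906.23.
Real GDP 2002 = 6679.6/1.586 = 4211.60.
Change = 4211.60/3906.23 − 1 = 0.0782.

7.82%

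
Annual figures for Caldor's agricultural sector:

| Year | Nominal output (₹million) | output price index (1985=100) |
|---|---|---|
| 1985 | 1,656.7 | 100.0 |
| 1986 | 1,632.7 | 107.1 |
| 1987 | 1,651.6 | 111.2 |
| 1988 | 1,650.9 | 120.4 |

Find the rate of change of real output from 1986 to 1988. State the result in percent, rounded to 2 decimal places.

Real output 1986 = 1632.7/1.071 = 1524.46.
Real output 1988 = 1650.9/1.204 = 1371.18.
Change = 1371.18/1524.46 − 1 = -0.1005.

-10.05%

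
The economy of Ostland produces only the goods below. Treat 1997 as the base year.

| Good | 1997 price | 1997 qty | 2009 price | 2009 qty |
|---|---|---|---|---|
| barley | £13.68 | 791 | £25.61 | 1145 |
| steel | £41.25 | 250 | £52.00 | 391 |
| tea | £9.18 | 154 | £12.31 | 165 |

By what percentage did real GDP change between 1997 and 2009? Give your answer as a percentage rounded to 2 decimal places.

47.72%

Real GDP 1997 = Nominal GDP 1997 = 13.68·791 + 41.25·250 + 9.18·154 = 22547.10.
Real GDP 2009 (at 1997 prices) = 13.68·1145 + 41.25·391 + 9.18·165 = 33307.05.
Real growth = 33307.05/22547.10 − 1 = 0.4772.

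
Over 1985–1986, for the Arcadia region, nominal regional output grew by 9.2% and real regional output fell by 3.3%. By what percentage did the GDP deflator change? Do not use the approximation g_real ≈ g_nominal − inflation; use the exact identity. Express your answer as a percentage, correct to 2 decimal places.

12.93%

(1 + g_nom) = (1 + g_real)(1 + π), so π = 1.0920 / 0.9670 − 1 = 0.12927.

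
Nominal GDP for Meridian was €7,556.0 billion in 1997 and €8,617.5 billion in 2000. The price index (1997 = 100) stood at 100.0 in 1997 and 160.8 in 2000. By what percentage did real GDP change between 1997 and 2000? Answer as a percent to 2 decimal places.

Deflate each year: 1997 → 7556.0/1.000 = 7556.00; 2000 → 8617.5/1.608 = 5359.14.
So real GDP changed by 5359.14/7556.00 − 1 = -0.2907, i.e. -29.07%.

-29.07%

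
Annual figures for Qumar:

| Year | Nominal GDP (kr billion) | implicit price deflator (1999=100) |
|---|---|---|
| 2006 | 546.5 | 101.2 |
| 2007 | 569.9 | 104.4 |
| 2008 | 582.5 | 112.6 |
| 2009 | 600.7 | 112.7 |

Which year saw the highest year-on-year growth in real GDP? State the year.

2007: real = 569.9/1.044 = 545.88; growth vs 2006 (540.02) = 1.09%.
2008: real = 582.5/1.126 = 517.32; growth vs 2007 (545.88) = -5.23%.
2009: real = 600.7/1.127 = 533.01; growth vs 2008 (517.32) = 3.03%.

2009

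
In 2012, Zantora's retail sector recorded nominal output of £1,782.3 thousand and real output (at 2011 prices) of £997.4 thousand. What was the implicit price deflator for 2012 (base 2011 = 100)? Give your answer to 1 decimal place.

178.7

implicit price deflator = (Nominal / Real) × 100 = 1782.3 / 997.4 × 100 = 178.69.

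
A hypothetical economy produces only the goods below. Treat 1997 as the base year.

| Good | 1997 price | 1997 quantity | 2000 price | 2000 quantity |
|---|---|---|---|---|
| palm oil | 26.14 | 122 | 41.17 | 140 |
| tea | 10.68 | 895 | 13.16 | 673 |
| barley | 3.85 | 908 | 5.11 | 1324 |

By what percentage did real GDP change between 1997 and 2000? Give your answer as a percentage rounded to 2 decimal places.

Real GDP 1997 = Nominal GDP 1997 = 26.14·122 + 10.68·895 + 3.85·908 = 16243.48.
Real GDP 2000 (at 1997 prices) = 26.14·140 + 10.68·673 + 3.85·1324 = 15944.64.
Real growth = 15944.64/16243.48 − 1 = -0.0184.

-1.84%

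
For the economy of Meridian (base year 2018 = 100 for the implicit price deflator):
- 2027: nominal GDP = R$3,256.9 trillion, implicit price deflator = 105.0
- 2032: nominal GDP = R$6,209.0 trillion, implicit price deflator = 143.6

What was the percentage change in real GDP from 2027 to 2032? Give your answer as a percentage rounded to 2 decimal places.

Deflate each year: 2027 → 3256.9/1.050 = 3101.81; 2032 → 6209.0/1.436 = 4323.82.
So real GDP changed by 4323.82/3101.81 − 1 = 0.3940, i.e. 39.40%.

39.40%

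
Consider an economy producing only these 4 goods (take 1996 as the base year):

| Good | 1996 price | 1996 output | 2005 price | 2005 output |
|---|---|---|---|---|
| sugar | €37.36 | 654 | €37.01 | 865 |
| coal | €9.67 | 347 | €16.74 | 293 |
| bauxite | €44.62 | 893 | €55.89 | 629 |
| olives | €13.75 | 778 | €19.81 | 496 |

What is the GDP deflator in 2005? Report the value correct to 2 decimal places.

Nominal GDP 2005 = 37.01·865 + 16.74·293 + 55.89·629 + 19.81·496 = 81899.04.
Real GDP 2005 (at 1996 prices) = 37.36·865 + 9.67·293 + 44.62·629 + 13.75·496 = 70035.69.
Deflator = Nominal/Real × 100 = 81899.04/70035.69 × 100 = 116.939.

116.94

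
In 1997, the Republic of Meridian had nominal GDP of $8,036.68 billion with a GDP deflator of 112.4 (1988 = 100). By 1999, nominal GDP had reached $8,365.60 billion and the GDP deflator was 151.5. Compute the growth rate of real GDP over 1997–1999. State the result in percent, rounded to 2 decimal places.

Deflate each year: 1997 → 8036.68/1.124 = 7150.07; 1999 → 8365.60/1.515 = 5521.85.
So real GDP changed by 5521.85/7150.07 − 1 = -0.2277, i.e. -22.77%.

-22.77%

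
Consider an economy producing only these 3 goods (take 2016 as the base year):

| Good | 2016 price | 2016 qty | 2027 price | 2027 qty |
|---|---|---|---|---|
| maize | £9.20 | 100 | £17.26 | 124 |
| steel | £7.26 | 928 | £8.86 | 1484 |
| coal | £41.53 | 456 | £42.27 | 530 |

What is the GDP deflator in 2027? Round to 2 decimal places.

111.10

Nominal GDP 2027 = 17.26·124 + 8.86·1484 + 42.27·530 = 37691.58.
Real GDP 2027 (at 2016 prices) = 9.20·124 + 7.26·1484 + 41.53·530 = 33925.54.
Deflator = Nominal/Real × 100 = 37691.58/33925.54 × 100 = 111.101.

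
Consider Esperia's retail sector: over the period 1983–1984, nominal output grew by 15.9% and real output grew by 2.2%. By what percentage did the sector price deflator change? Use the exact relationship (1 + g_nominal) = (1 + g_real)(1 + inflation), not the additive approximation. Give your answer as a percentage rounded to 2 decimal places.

(1 + g_nom) = (1 + g_real)(1 + π), so π = 1.1590 / 1.0220 − 1 = 0.13405.

13.41%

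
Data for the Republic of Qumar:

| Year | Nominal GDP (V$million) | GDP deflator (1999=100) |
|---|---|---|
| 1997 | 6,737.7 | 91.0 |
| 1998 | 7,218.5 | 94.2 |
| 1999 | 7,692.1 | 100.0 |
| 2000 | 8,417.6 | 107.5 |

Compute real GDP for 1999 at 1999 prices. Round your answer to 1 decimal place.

V$7,692.1 million

Real GDP 1999 = 7692.1 / 1.000 = 7692.10.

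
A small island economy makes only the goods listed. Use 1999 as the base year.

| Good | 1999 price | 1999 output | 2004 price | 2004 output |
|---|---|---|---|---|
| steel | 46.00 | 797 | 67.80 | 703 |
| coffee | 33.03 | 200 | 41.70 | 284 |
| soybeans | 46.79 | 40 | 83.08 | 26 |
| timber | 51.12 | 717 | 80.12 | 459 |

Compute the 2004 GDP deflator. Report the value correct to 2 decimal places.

148.26

Nominal GDP 2004 = 67.80·703 + 41.70·284 + 83.08·26 + 80.12·459 = 98441.36.
Real GDP 2004 (at 1999 prices) = 46.00·703 + 33.03·284 + 46.79·26 + 51.12·459 = 66399.14.
Deflator = Nominal/Real × 100 = 98441.36/66399.14 × 100 = 148.257.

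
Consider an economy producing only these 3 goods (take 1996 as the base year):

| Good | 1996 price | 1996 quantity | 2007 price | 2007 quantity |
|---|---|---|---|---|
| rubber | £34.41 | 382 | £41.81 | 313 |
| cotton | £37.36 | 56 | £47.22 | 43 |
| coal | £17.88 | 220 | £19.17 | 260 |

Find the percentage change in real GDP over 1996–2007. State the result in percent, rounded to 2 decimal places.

-11.19%

Real GDP 1996 = Nominal GDP 1996 = 34.41·382 + 37.36·56 + 17.88·220 = 19170.38.
Real GDP 2007 (at 1996 prices) = 34.41·313 + 37.36·43 + 17.88·260 = 17025.61.
Real growth = 17025.61/19170.38 − 1 = -0.1119.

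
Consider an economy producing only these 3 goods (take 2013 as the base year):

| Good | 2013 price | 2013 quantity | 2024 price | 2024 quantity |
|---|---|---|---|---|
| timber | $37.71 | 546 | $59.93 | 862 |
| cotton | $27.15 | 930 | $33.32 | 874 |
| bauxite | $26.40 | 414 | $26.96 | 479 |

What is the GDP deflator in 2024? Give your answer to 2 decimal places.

136.03

Nominal GDP 2024 = 59.93·862 + 33.32·874 + 26.96·479 = 93695.18.
Real GDP 2024 (at 2013 prices) = 37.71·862 + 27.15·874 + 26.40·479 = 68880.72.
Deflator = Nominal/Real × 100 = 93695.18/68880.72 × 100 = 136.025.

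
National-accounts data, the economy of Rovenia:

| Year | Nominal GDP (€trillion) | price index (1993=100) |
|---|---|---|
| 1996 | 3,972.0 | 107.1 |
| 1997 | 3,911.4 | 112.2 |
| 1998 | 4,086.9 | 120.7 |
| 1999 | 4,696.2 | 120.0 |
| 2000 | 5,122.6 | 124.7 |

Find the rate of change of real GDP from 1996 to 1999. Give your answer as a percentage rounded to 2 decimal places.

Real GDP 1996 = 3972.0/1.071 = 3708.68.
Real GDP 1999 = 4696.2/1.200 = 3913.50.
Change = 3913.50/3708.68 − 1 = 0.0552.

5.52%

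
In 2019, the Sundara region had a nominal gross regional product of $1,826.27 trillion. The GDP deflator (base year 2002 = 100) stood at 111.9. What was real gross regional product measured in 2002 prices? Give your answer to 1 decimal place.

Real gross regional product = Nominal / (GDP deflator/100) = 1826.27 / 1.119 = 1632.06.

$1,632.1 trillion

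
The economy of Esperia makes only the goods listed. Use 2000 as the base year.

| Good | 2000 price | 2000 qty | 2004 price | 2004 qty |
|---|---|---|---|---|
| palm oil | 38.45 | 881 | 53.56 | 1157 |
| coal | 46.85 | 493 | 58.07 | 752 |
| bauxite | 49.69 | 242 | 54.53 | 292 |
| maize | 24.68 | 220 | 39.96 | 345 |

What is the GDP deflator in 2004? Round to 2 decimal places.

Nominal GDP 2004 = 53.56·1157 + 58.07·752 + 54.53·292 + 39.96·345 = 135346.52.
Real GDP 2004 (at 2000 prices) = 38.45·1157 + 46.85·752 + 49.69·292 + 24.68·345 = 102741.93.
Deflator = Nominal/Real × 100 = 135346.52/102741.93 × 100 = 131.734.

131.73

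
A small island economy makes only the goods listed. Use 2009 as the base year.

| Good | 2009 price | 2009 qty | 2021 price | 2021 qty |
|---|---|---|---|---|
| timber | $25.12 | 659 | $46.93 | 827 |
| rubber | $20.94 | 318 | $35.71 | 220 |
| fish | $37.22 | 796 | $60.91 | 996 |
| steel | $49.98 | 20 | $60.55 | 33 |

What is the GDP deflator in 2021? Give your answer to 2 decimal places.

Nominal GDP 2021 = 46.93·827 + 35.71·220 + 60.91·996 + 60.55·33 = 109331.82.
Real GDP 2021 (at 2009 prices) = 25.12·827 + 20.94·220 + 37.22·996 + 49.98·33 = 64101.50.
Deflator = Nominal/Real × 100 = 109331.82/64101.50 × 100 = 170.560.

170.56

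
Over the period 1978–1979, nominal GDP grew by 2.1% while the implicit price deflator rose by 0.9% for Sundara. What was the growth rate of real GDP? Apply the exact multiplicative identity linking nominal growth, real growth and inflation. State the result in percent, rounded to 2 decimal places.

(1 + g_nom) = (1 + g_real)(1 + π), so g_real = 1.0210 / 1.0090 − 1 = 0.01189.

1.19%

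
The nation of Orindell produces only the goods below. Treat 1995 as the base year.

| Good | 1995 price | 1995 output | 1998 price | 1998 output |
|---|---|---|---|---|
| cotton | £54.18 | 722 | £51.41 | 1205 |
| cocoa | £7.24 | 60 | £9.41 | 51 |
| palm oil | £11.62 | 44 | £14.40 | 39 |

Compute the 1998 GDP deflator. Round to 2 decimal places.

95.28

Nominal GDP 1998 = 51.41·1205 + 9.41·51 + 14.40·39 = 62990.56.
Real GDP 1998 (at 1995 prices) = 54.18·1205 + 7.24·51 + 11.62·39 = 66109.32.
Deflator = Nominal/Real × 100 = 62990.56/66109.32 × 100 = 95.282.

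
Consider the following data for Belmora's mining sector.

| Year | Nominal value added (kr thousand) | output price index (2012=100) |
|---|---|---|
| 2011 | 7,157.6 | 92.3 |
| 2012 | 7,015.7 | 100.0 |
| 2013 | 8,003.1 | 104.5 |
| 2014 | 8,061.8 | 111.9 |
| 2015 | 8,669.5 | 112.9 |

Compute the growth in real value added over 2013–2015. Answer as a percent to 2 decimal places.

Real value added 2013 = 8003.1/1.045 = 7658.47.
Real value added 2015 = 8669.5/1.129 = 7678.92.
Change = 7678.92/7658.47 − 1 = 0.0027.

0.27%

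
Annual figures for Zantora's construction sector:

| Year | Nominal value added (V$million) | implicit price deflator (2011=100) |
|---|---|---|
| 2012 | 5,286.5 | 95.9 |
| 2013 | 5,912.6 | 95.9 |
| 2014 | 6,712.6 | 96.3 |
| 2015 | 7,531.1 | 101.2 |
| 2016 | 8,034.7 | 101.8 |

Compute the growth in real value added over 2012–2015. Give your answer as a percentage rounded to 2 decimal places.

Real value added 2012 = 5286.5/0.959 = 5512.51.
Real value added 2015 = 7531.1/1.012 = 7441.80.
Change = 7441.80/5512.51 − 1 = 0.3500.

35.00%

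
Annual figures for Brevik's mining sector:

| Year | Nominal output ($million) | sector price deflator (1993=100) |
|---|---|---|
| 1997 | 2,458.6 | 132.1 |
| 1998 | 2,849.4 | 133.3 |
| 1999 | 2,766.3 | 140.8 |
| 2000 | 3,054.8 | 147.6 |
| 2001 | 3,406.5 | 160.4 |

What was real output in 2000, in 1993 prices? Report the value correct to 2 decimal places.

$2,069.65 million

Real output 2000 = 3054.8 / 1.476 = 2069.65.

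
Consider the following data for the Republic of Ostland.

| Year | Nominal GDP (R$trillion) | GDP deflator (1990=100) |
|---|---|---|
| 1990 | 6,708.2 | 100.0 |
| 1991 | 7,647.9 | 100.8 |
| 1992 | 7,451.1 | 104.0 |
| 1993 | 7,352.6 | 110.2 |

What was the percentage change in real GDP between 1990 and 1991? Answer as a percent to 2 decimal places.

13.10%

Real GDP 1990 = 6708.2/1.000 = 6708.20.
Real GDP 1991 = 7647.9/1.008 = 7587.20.
Change = 7587.20/6708.20 − 1 = 0.1310.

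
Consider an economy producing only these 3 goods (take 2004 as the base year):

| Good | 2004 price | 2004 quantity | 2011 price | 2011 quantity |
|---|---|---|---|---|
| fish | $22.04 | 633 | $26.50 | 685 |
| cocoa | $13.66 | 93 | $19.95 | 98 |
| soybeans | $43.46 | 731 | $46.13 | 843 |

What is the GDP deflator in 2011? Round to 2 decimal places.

Nominal GDP 2011 = 26.50·685 + 19.95·98 + 46.13·843 = 58995.19.
Real GDP 2011 (at 2004 prices) = 22.04·685 + 13.66·98 + 43.46·843 = 53072.86.
Deflator = Nominal/Real × 100 = 58995.19/53072.86 × 100 = 111.159.

111.16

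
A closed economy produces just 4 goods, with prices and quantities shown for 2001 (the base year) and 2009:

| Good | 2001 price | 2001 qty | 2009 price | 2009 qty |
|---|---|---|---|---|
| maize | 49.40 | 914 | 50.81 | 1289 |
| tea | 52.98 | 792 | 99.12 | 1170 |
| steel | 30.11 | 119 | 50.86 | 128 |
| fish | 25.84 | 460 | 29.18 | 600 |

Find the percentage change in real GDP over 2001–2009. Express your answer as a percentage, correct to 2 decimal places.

Real GDP 2001 = Nominal GDP 2001 = 49.40·914 + 52.98·792 + 30.11·119 + 25.84·460 = 102581.25.
Real GDP 2009 (at 2001 prices) = 49.40·1289 + 52.98·1170 + 30.11·128 + 25.84·600 = 145021.28.
Real growth = 145021.28/102581.25 − 1 = 0.4137.

41.37%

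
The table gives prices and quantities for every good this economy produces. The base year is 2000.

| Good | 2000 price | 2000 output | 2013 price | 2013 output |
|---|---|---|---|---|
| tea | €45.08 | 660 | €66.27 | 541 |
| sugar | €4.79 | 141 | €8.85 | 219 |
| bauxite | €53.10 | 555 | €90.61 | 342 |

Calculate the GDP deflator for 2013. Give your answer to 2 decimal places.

157.76

Nominal GDP 2013 = 66.27·541 + 8.85·219 + 90.61·342 = 68778.84.
Real GDP 2013 (at 2000 prices) = 45.08·541 + 4.79·219 + 53.10·342 = 43597.49.
Deflator = Nominal/Real × 100 = 68778.84/43597.49 × 100 = 157.759.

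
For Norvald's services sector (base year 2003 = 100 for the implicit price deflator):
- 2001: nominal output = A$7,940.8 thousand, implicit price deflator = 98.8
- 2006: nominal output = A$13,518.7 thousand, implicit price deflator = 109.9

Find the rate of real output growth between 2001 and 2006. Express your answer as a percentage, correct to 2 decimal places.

53.05%

Deflate each year: 2001 → 7940.8/0.988 = 8037.25; 2006 → 13518.7/1.099 = 12300.91.
So real output changed by 12300.91/8037.25 − 1 = 0.5305, i.e. 53.05%.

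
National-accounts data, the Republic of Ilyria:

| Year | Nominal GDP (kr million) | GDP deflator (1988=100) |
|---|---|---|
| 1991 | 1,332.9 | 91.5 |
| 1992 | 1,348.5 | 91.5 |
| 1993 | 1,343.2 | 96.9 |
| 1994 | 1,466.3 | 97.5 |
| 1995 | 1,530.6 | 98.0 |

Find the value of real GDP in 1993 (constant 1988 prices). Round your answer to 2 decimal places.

Real GDP 1993 = 1343.2 / 0.969 = 1386.17.

kr 1,386.17 million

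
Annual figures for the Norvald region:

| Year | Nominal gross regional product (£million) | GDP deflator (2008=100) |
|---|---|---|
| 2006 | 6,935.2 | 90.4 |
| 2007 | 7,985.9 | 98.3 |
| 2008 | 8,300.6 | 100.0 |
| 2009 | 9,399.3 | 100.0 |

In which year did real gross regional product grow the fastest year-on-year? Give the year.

2009

2007: real = 7985.9/0.983 = 8124.01; growth vs 2006 (7671.68) = 5.90%.
2008: real = 8300.6/1.000 = 8300.60; growth vs 2007 (8124.01) = 2.17%.
2009: real = 9399.3/1.000 = 9399.30; growth vs 2008 (8300.60) = 13.24%.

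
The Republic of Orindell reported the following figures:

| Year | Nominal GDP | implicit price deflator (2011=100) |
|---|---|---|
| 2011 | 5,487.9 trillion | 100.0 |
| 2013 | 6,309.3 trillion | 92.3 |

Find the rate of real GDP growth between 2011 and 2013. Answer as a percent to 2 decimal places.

Real GDP 2011 = 5487.9 / 1.000 = 5487.90.
Real GDP 2013 = 6309.3 / 0.923 = 6835.64.
Real growth = 6835.64 / 5487.90 − 1 = 0.2456.

24.56%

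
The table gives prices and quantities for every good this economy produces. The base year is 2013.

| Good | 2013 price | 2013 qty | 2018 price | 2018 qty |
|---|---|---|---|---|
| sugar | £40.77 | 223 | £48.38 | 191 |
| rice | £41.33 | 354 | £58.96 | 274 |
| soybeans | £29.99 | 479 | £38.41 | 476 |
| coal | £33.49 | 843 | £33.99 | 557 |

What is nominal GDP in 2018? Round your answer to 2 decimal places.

Nominal GDP 2018 = Σ (p_2018 × q_2018) = 48.38·191 + 58.96·274 + 38.41·476 + 33.99·557 = 62611.21.

£62611.21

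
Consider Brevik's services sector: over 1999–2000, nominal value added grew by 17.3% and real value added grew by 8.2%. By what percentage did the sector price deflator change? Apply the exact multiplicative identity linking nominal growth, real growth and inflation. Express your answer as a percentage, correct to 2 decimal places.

(1 + g_nom) = (1 + g_real)(1 + π), so π = 1.1730 / 1.0820 − 1 = 0.08410.

8.41%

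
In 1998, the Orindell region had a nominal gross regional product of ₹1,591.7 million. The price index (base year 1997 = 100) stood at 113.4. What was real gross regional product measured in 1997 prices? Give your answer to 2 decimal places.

Real gross regional product = Nominal / (price index/100) = 1591.7 / 1.134 = 1403.62.

₹1,403.62 million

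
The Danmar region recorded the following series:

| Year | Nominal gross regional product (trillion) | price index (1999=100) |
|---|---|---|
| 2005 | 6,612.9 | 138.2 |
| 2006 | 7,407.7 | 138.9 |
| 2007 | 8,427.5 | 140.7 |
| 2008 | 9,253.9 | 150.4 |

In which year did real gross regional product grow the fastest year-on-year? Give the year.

2007

2006: real = 7407.7/1.389 = 5333.12; growth vs 2005 (4785.02) = 11.45%.
2007: real = 8427.5/1.407 = 5989.69; growth vs 2006 (5333.12) = 12.31%.
2008: real = 9253.9/1.504 = 6152.86; growth vs 2007 (5989.69) = 2.72%.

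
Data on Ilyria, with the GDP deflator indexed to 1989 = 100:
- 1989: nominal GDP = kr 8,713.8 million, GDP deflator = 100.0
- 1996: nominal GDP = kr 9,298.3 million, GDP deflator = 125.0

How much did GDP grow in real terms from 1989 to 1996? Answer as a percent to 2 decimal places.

Deflate each year: 1989 → 8713.8/1.000 = 8713.80; 1996 → 9298.3/1.250 = 7438.64.
So real GDP changed by 7438.64/8713.80 − 1 = -0.1463, i.e. -14.63%.

-14.63%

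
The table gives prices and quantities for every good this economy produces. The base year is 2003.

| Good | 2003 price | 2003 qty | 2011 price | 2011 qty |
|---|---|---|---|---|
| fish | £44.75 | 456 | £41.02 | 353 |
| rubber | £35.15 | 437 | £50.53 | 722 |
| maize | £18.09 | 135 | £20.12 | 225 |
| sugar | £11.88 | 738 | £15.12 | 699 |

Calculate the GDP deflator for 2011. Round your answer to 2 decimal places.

123.36

Nominal GDP 2011 = 41.02·353 + 50.53·722 + 20.12·225 + 15.12·699 = 66058.60.
Real GDP 2011 (at 2003 prices) = 44.75·353 + 35.15·722 + 18.09·225 + 11.88·699 = 53549.42.
Deflator = Nominal/Real × 100 = 66058.60/53549.42 × 100 = 123.360.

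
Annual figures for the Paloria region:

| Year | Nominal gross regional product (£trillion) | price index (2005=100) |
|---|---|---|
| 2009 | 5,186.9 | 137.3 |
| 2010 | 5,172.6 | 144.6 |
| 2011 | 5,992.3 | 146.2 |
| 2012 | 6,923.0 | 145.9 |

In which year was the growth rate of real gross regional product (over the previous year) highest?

2012

2010: real = 5172.6/1.446 = 3577.18; growth vs 2009 (3777.79) = -5.31%.
2011: real = 5992.3/1.462 = 4098.70; growth vs 2010 (3577.18) = 14.58%.
2012: real = 6923.0/1.459 = 4745.03; growth vs 2011 (4098.70) = 15.77%.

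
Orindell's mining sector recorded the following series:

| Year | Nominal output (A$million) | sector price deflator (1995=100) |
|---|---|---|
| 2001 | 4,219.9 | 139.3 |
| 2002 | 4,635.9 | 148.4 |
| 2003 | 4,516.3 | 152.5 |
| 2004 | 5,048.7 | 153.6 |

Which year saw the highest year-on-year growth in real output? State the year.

2002: real = 4635.9/1.484 = 3123.92; growth vs 2001 (3029.36) = 3.12%.
2003: real = 4516.3/1.525 = 2961.51; growth vs 2002 (3123.92) = -5.20%.
2004: real = 5048.7/1.536 = 3286.91; growth vs 2003 (2961.51) = 10.99%.

2004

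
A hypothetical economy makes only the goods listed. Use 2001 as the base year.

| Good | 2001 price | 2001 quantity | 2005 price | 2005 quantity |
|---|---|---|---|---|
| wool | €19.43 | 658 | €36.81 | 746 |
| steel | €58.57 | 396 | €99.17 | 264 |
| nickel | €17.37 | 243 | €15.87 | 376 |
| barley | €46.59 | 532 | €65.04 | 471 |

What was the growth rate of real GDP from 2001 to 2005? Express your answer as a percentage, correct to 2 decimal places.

Real GDP 2001 = Nominal GDP 2001 = 19.43·658 + 58.57·396 + 17.37·243 + 46.59·532 = 64985.45.
Real GDP 2005 (at 2001 prices) = 19.43·746 + 58.57·264 + 17.37·376 + 46.59·471 = 58432.27.
Real growth = 58432.27/64985.45 − 1 = -0.1008.

-10.08%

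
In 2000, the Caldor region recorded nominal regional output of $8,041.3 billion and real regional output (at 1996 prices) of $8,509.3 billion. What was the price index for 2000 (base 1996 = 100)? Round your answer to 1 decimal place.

94.5

price index = (Nominal / Real) × 100 = 8041.3 / 8509.3 × 100 = 94.50.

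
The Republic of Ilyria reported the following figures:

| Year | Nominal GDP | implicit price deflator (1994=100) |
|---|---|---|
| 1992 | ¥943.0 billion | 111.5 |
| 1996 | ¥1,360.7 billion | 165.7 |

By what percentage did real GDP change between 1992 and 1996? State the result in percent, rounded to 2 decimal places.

Real GDP 1992 = 943.0 / 1.115 = 845.74.
Real GDP 1996 = 1360.7 / 1.657 = 821.18.
Real growth = 821.18 / 845.74 − 1 = -0.0290.

-2.90%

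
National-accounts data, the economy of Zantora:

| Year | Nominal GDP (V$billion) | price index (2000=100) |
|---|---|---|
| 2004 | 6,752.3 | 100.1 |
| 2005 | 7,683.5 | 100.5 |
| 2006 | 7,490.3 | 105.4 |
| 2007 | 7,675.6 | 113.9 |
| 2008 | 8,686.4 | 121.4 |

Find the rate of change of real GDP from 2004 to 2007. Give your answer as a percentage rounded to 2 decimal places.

Real GDP 2004 = 6752.3/1.001 = 6745.55.
Real GDP 2007 = 7675.6/1.139 = 6738.89.
Change = 6738.89/6745.55 − 1 = -0.0010.

-0.10%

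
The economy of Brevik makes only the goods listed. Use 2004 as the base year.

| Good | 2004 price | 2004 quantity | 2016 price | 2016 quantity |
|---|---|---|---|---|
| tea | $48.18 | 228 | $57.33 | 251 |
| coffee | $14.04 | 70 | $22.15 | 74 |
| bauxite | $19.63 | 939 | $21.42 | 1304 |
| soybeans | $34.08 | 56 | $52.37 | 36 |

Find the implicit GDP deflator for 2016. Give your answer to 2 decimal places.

114.74

Nominal GDP 2016 = 57.33·251 + 22.15·74 + 21.42·1304 + 52.37·36 = 45845.93.
Real GDP 2016 (at 2004 prices) = 48.18·251 + 14.04·74 + 19.63·1304 + 34.08·36 = 39956.54.
Deflator = Nominal/Real × 100 = 45845.93/39956.54 × 100 = 114.739.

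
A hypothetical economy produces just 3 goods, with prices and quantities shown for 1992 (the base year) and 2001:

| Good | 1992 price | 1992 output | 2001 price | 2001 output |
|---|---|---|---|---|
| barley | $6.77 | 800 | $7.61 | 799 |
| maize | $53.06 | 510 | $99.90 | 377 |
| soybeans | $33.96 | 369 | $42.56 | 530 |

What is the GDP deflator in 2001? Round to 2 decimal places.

152.72

Nominal GDP 2001 = 7.61·799 + 99.90·377 + 42.56·530 = 66299.49.
Real GDP 2001 (at 1992 prices) = 6.77·799 + 53.06·377 + 33.96·530 = 43411.65.
Deflator = Nominal/Real × 100 = 66299.49/43411.65 × 100 = 152.723.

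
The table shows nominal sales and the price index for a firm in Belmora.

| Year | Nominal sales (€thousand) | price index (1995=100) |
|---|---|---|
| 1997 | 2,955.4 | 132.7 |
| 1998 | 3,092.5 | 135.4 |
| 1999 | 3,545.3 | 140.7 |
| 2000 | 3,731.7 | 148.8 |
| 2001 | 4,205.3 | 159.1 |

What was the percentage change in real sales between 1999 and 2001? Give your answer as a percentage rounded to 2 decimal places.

4.90%

Real sales 1999 = 3545.3/1.407 = 2519.76.
Real sales 2001 = 4205.3/1.591 = 2643.18.
Change = 2643.18/2519.76 − 1 = 0.0490.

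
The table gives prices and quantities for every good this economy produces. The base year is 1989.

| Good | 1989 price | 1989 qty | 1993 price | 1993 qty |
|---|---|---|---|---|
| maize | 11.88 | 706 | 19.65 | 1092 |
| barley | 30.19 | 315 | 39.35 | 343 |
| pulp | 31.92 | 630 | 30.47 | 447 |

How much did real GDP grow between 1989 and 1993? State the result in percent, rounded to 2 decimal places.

Real GDP 1989 = Nominal GDP 1989 = 11.88·706 + 30.19·315 + 31.92·630 = 38006.73.
Real GDP 1993 (at 1989 prices) = 11.88·1092 + 30.19·343 + 31.92·447 = 37596.37.
Real growth = 37596.37/38006.73 − 1 = -0.0108.

-1.08%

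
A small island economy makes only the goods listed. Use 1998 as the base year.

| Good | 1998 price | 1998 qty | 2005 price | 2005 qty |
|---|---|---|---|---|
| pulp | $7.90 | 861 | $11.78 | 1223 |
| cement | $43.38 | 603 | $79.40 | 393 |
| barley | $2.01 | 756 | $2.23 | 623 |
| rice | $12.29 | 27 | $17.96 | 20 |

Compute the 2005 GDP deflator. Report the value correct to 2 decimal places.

167.89

Nominal GDP 2005 = 11.78·1223 + 79.40·393 + 2.23·623 + 17.96·20 = 47359.63.
Real GDP 2005 (at 1998 prices) = 7.90·1223 + 43.38·393 + 2.01·623 + 12.29·20 = 28208.07.
Deflator = Nominal/Real × 100 = 47359.63/28208.07 × 100 = 167.894.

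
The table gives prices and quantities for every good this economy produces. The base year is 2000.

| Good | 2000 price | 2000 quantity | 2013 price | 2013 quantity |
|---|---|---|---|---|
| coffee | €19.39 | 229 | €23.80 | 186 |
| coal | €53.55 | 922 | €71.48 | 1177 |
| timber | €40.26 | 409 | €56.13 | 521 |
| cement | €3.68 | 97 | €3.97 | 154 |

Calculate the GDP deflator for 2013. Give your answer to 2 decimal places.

134.29

Nominal GDP 2013 = 23.80·186 + 71.48·1177 + 56.13·521 + 3.97·154 = 118413.87.
Real GDP 2013 (at 2000 prices) = 19.39·186 + 53.55·1177 + 40.26·521 + 3.68·154 = 88177.07.
Deflator = Nominal/Real × 100 = 118413.87/88177.07 × 100 = 134.291.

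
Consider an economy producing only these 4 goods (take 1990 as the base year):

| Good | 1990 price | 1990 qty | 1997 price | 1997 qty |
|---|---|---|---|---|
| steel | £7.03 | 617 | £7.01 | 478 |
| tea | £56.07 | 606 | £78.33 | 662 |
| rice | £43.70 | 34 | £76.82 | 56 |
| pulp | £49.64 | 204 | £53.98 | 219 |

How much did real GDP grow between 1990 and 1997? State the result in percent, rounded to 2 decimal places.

7.75%

Real GDP 1990 = Nominal GDP 1990 = 7.03·617 + 56.07·606 + 43.70·34 + 49.64·204 = 49928.29.
Real GDP 1997 (at 1990 prices) = 7.03·478 + 56.07·662 + 43.70·56 + 49.64·219 = 53797.04.
Real growth = 53797.04/49928.29 − 1 = 0.0775.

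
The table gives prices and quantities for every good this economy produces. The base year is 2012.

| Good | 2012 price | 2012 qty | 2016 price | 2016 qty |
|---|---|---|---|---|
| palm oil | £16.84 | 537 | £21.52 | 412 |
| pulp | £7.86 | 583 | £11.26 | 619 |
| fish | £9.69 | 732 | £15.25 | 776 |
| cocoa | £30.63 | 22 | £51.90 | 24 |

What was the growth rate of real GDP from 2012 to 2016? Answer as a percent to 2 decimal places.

Real GDP 2012 = Nominal GDP 2012 = 16.84·537 + 7.86·583 + 9.69·732 + 30.63·22 = 21392.40.
Real GDP 2016 (at 2012 prices) = 16.84·412 + 7.86·619 + 9.69·776 + 30.63·24 = 20057.98.
Real growth = 20057.98/21392.40 − 1 = -0.0624.

-6.24%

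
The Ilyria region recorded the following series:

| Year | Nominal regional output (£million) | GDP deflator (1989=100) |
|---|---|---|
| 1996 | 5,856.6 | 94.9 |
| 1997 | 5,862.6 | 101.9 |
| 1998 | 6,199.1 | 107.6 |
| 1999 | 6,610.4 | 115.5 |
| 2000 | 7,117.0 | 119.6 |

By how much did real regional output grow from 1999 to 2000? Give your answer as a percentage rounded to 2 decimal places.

Real regional output 1999 = 6610.4/1.155 = 5723.29.
Real regional output 2000 = 7117.0/1.196 = 5950.67.
Change = 5950.67/5723.29 − 1 = 0.0397.

3.97%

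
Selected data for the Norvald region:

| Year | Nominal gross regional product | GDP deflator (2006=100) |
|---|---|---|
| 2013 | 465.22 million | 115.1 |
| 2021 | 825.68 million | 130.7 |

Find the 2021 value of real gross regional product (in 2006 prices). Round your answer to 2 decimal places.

631.74 million

Real gross regional product = Nominal / (GDP deflator/100) = 825.68 / 1.307 = 631.74.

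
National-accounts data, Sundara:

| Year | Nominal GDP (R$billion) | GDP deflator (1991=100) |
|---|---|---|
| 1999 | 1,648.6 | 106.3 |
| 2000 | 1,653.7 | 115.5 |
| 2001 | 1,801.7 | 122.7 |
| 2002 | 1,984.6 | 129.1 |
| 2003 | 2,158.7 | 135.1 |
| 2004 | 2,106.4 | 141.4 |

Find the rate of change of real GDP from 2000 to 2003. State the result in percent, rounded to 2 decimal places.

Real GDP 2000 = 1653.7/1.155 = 1431.77.
Real GDP 2003 = 2158.7/1.351 = 1597.85.
Change = 1597.85/1431.77 − 1 = 0.1160.

11.60%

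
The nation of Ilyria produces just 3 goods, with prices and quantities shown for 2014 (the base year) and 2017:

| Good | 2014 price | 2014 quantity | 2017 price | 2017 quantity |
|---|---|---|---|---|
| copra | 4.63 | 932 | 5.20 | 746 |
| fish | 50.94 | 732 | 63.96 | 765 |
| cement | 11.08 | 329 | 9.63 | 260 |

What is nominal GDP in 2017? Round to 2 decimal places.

55312.40

Nominal GDP 2017 = Σ (p_2017 × q_2017) = 5.20·746 + 63.96·765 + 9.63·260 = 55312.40.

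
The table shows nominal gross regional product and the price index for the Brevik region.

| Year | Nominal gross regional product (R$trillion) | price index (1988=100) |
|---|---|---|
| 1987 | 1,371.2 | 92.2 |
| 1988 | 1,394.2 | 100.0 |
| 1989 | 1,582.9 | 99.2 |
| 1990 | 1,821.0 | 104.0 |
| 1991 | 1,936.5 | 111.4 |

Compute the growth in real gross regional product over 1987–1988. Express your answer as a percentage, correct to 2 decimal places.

-6.25%

Real gross regional product 1987 = 1371.2/0.922 = 1487.20.
Real gross regional product 1988 = 1394.2/1.000 = 1394.20.
Change = 1394.20/1487.20 − 1 = -0.0625.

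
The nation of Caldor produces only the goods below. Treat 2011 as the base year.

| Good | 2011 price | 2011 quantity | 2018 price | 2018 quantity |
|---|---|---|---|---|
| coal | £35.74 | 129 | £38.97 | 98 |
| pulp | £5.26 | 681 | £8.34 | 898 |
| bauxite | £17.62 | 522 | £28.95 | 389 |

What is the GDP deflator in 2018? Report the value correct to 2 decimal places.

149.67

Nominal GDP 2018 = 38.97·98 + 8.34·898 + 28.95·389 = 22569.93.
Real GDP 2018 (at 2011 prices) = 35.74·98 + 5.26·898 + 17.62·389 = 15080.18.
Deflator = Nominal/Real × 100 = 22569.93/15080.18 × 100 = 149.666.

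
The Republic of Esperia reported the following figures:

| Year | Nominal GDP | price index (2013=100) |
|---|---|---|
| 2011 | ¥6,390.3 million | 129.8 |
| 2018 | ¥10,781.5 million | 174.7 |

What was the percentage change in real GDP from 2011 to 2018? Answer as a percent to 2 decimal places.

25.35%

Deflate each year: 2011 → 6390.3/1.298 = 4923.19; 2018 → 10781.5/1.747 = 6171.44.
So real GDP changed by 6171.44/4923.19 − 1 = 0.2535, i.e. 25.35%.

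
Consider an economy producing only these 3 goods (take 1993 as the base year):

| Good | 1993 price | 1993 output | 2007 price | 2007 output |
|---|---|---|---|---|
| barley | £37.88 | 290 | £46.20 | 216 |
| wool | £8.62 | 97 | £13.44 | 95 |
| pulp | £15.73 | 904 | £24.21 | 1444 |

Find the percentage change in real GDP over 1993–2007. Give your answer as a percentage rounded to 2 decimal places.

Real GDP 1993 = Nominal GDP 1993 = 37.88·290 + 8.62·97 + 15.73·904 = 26041.26.
Real GDP 2007 (at 1993 prices) = 37.88·216 + 8.62·95 + 15.73·1444 = 31715.10.
Real growth = 31715.10/26041.26 − 1 = 0.2179.

21.79%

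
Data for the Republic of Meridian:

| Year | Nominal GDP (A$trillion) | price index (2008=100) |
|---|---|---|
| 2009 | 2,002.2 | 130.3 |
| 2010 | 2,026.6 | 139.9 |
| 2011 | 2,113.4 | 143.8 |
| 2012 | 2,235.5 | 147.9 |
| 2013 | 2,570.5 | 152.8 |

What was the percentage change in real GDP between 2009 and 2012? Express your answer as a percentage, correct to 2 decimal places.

-1.63%

Real GDP 2009 = 2002.2/1.303 = 1536.61.
Real GDP 2012 = 2235.5/1.479 = 1511.49.
Change = 1511.49/1536.61 − 1 = -0.0163.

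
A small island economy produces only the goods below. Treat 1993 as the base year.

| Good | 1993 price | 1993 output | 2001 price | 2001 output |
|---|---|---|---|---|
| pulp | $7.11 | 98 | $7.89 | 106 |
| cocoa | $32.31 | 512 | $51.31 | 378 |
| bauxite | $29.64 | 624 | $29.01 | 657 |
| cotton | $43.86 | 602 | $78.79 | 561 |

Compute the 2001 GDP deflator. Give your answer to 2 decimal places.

Nominal GDP 2001 = 7.89·106 + 51.31·378 + 29.01·657 + 78.79·561 = 83492.28.
Real GDP 2001 (at 1993 prices) = 7.11·106 + 32.31·378 + 29.64·657 + 43.86·561 = 57045.78.
Deflator = Nominal/Real × 100 = 83492.28/57045.78 × 100 = 146.360.

146.36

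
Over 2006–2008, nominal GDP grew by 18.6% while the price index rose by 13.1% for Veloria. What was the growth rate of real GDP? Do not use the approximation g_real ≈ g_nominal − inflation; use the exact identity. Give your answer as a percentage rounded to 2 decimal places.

(1 + g_nom) = (1 + g_real)(1 + π), so g_real = 1.1860 / 1.1310 − 1 = 0.04863.

4.86%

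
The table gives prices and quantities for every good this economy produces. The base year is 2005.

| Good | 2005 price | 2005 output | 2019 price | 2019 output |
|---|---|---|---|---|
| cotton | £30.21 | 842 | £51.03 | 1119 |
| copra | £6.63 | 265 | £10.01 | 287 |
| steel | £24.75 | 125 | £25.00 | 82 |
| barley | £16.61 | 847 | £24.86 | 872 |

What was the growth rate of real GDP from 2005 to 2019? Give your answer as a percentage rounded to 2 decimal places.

17.73%

Real GDP 2005 = Nominal GDP 2005 = 30.21·842 + 6.63·265 + 24.75·125 + 16.61·847 = 44356.19.
Real GDP 2019 (at 2005 prices) = 30.21·1119 + 6.63·287 + 24.75·82 + 16.61·872 = 52221.22.
Real growth = 52221.22/44356.19 − 1 = 0.1773.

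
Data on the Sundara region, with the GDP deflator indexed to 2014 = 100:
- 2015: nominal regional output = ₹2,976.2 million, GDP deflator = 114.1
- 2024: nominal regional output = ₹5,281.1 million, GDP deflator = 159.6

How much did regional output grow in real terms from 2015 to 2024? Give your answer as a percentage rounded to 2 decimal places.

26.86%

Deflate each year: 2015 → 2976.2/1.141 = 2608.41; 2024 → 5281.1/1.596 = 3308.96.
So real regional output changed by 3308.96/2608.41 − 1 = 0.2686, i.e. 26.86%.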